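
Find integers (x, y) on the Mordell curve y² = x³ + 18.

Try small integer x values and check whether x³ + 18 is a perfect square.
x = 7: x³ + 18 = 7³ + 18 = 343 + 18 = 361
Is 361 a perfect square? 19² = 361 ✓
So (x, y) = (7, 19) is a solution.

x = 7, y = 19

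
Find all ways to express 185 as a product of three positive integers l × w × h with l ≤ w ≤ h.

Iterate l from 1 to ⌊185^(1/3)⌋. For each l dividing 185, iterate w ≥ l with w dividing 185/l, and set h = 185/(l·w).
Triples found (2): (1×1×185), (1×5×37)

(1×1×185), (1×5×37)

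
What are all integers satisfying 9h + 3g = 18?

Step 1: Compute gcd(9, 3) = 3.
Since 3 divides 18, solutions exist.

Step 2: Find a particular solution using extended Euclidean algorithm.
We get h₀ = 0, g₀ = 6.
Check: 9*0 + 3*6 = 18 = 18 ✓

Step 3: Write the general solution.
h = 0 + (3/3)t = 0 + 1t
g = 6 - (9/3)t = 6 - 3t
for any integer t.

h = 0 + 1t, g = 6 - 3t for integer t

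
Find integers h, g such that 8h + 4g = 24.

Step 1: Check solvability.
gcd(8, 4) = 4
Since 4 divides 24, solutions exist.

Step 2: Apply extended Euclidean algorithm to find gcd.
We find integers such that 8*x0 + 4*y0 = 4

Step 3: Scale the particular solution.
Multiply by 24/4 = 6:
h = 0, g = 6

Step 4: Verify.
8*(0) + 4*(6) = 24 = 24 ✓

h = 0, g = 6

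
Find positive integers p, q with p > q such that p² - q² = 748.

Factor: p² - q² = (p+q)(p-q) = 748.
We need two factors of 748 with the same parity.
Use p+q = 374 and p-q = 2 (product 374·2 = 748).
Adding: 2p = 376, so p = 188.
Subtracting: 2q = 372, so q = 186.
Check: 188² - 186² = 35344 - 34596 = 748 ✓

p = 188, q = 186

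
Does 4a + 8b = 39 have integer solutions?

Step 1: Compute gcd(4, 8).
gcd(4, 8) = 4

Step 2: Check divisibility.
Does 4 divide 39? 39 = 4 x 9 + 3, so no.

By the theorem on linear Diophantine equations, 4a + 8b = 39 has integer solutions if and only if gcd(4, 8) divides 39. Since 4 does not divide 39, no solutions exist.

No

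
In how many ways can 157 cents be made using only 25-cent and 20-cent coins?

We need non-negative integers (x, y) with 25x + 20y = 157.
For each x from 0 to 6, check if (157 - 25x) is a non-negative multiple of 20.
Solutions (x, y): none
Count: 0

0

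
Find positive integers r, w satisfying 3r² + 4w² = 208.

Try small values of r and check whether (208 - 3r²)/4 is a perfect square.
r = 6: 3·6² = 108, so 4w² = 208 - 108 = 100, giving w² = 25, w = 5.
Check: 3·6² + 4·5² = 108 + 100 = 208 ✓

r = 6, w = 5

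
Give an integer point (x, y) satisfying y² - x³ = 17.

Try small integer x values and check whether x³ + 17 is a perfect square.
x = 2: x³ + 17 = 2³ + 17 = 8 + 17 = 25
Is 25 a perfect square? 5² = 25 ✓
So (x, y) = (2, -5) is a solution.

x = 2, y = -5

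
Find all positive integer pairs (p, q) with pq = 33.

The positive divisors of 33 are: 1, 3, 11, 33.
Each divisor d gives the pair (d, 33/d):
(1, 33), (3, 11), (11, 3), (33, 1)

(1, 33), (3, 11), (11, 3), (33, 1)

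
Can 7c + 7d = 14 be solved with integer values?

Step 1: Compute gcd(7, 7).
gcd(7, 7) = 7

Step 2: Check divisibility.
Does 7 divide 14? 14 = 7 x 2, so yes.

By the theorem on linear Diophantine equations, 7c + 7d = 14 has integer solutions if and only if gcd(7, 7) divides 14. Since 7 | 14, solutions exist.

Yes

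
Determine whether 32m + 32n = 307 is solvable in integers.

Step 1: Compute gcd(32, 32).
gcd(32, 32) = 32

Step 2: Check divisibility.
Does 32 divide 307? 307 = 32 x 9 + 19, so no.

By the theorem on linear Diophantine equations, 32m + 32n = 307 has integer solutions if and only if gcd(32, 32) divides 307. Since 32 does not divide 307, no solutions exist.

No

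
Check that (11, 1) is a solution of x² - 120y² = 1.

Compute x² = 11² = 121
Compute 120y² = 120·1² = 120·1 = 120
x² - 120y² = 121 - 120 = 1
Since this equals 1, (11, 1) is a solution.

Yes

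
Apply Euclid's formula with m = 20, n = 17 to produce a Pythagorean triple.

a = m² - n² = 20² - 17² = 400 - 289 = 111
b = 2mn = 2·20·17 = 680
c = m² + n² = 400 + 289 = 689
Verify: 111² + 680² = 12321 + 462400 = 474721 = 689² ✓

(111, 680, 689)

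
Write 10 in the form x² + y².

We need to find integers x, y > 0 such that x² + y² = 10.
Trying x = 1: y² = 10 - 1² = 10 - 1 = 9
y = 3
Check: 1² + 3² = 1 + 9 = 10 ✓

10 = 1² + 3²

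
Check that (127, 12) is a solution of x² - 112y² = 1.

Compute x² = 127² = 16129
Compute 112y² = 112·12² = 112·144 = 16128
x² - 112y² = 16129 - 16128 = 1
Since this equals 1, (127, 12) is a solution.

Yes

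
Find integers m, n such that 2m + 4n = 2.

Step 1: Check solvability.
gcd(2, 4) = 2
Since 2 divides 2, solutions exist.

Step 2: Apply extended Euclidean algorithm to find gcd.
We find integers such that 2*x0 + 4*y0 = 2

Step 3: Scale the particular solution.
Multiply by 2/2 = 1:
m = 1, n = 0

Step 4: Verify.
2*(1) + 4*(0) = 2 = 2 ✓

m = 1, n = 0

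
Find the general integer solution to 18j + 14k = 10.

Step 1: Compute gcd(18, 14) = 2.
Since 2 divides 10, solutions exist.

Step 2: Find a particular solution using extended Euclidean algorithm.
We get j₀ = -15, k₀ = 20.
Check: 18*-15 + 14*20 = 10 = 10 ✓

Step 3: Write the general solution.
j = -15 + (14/2)t = -15 + 7t
k = 20 - (18/2)t = 20 - 9t
for any integer t.

j = -15 + 7t, k = 20 - 9t for integer t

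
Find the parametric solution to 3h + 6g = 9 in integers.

Step 1: Compute gcd(3, 6) = 3.
Since 3 divides 9, solutions exist.

Step 2: Find a particular solution using extended Euclidean algorithm.
We get h₀ = 3, g₀ = 0.
Check: 3*3 + 6*0 = 9 = 9 ✓

Step 3: Write the general solution.
h = 3 + (6/3)t = 3 + 2t
g = 0 - (3/3)t = 0 - 1t
for any integer t.

h = 3 + 2t, g = 0 - 1t for integer t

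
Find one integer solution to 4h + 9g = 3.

Step 1: Check solvability.
gcd(4, 9) = 1
Since 1 divides 3, solutions exist.

Step 2: Apply extended Euclidean algorithm to find gcd.
We find integers such that 4*x0 + 9*y0 = 1

Step 3: Scale the particular solution.
Multiply by 3/1 = 3:
h = -6, g = 3

Step 4: Verify.
4*(-6) + 9*(3) = 3 = 3 ✓

h = -6, g = 3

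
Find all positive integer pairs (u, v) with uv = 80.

The positive divisors of 80 are: 1, 2, 4, 5, 8, 10, 16, 20, 40, 80.
Each divisor d gives the pair (d, 80/d):
(1, 80), (2, 40), (4, 20), (5, 16), (8, 10), (10, 8), (16, 5), (20, 4), (40, 2), (80, 1)

(1, 80), (2, 40), (4, 20), (5, 16), (8, 10), (10, 8), (16, 5), (20, 4), (40, 2), (80, 1)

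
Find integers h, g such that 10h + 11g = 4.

Step 1: Check solvability.
gcd(10, 11) = 1
Since 1 divides 4, solutions exist.

Step 2: Apply extended Euclidean algorithm to find gcd.
We find integers such that 10*x0 + 11*y0 = 1

Step 3: Scale the particular solution.
Multiply by 4/1 = 4:
h = -4, g = 4

Step 4: Verify.
10*(-4) + 11*(4) = 4 = 4 ✓

h = -4, g = 4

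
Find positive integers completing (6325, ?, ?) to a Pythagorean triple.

We need the other leg and hypotenuse such that 6325² + x² = c².
Take x = 5100, c = 8125: 6325² + 5100² = 40005625 + 26010000 = 66015625 = 8125² ✓
Triple: (6325, 5100, 8125)

(6325, 5100, 8125)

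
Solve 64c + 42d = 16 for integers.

Step 1: Check solvability.
gcd(64, 42) = 2
Since 2 divides 16, solutions exist.

Step 2: Apply extended Euclidean algorithm to find gcd.
We find integers such that 64*x0 + 42*y0 = 2

Step 3: Scale the particular solution.
Multiply by 16/2 = 8:
c = 16, d = -24

Step 4: Verify.
64*(16) + 42*(-24) = 16 = 16 ✓

c = 16, d = -24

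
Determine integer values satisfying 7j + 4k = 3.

Step 1: Check solvability.
gcd(7, 4) = 1
Since 1 divides 3, solutions exist.

Step 2: Apply extended Euclidean algorithm to find gcd.
We find integers such that 7*x0 + 4*y0 = 1

Step 3: Scale the particular solution.
Multiply by 3/1 = 3:
j = -3, k = 6

Step 4: Verify.
7*(-3) + 4*(6) = 3 = 3 ✓

j = -3, k = 6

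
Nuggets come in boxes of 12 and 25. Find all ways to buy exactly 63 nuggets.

We need non-negative integers (x, y) with 12x + 25y = 63.
For each x in 0..5, check if 63 - 12x is a non-negative multiple of 25.
No x yields an integer y ≥ 0.

No solution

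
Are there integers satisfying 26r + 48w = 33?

Step 1: Compute gcd(26, 48).
gcd(26, 48) = 2

Step 2: Check divisibility.
Does 2 divide 33? 33 = 2 x 16 + 1, so no.

By the theorem on linear Diophantine equations, 26r + 48w = 33 has integer solutions if and only if gcd(26, 48) divides 33. Since 2 does not divide 33, no solutions exist.

No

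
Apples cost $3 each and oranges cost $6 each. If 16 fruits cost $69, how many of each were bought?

Let a = apples, o = oranges.
a + o = 16
3a + 6o = 69
Substitute o = 16 - a:
3a + 6(16 - a) = 69
(3 - 6)a = 69 - 96
-3a = -27
a = 9, o = 16 - 9 = 7

Apples: 9, Oranges: 7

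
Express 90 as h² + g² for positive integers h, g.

We need to find integers h, g > 0 such that h² + g² = 90.
Trying h = 3: g² = 90 - 3² = 90 - 9 = 81
g = 9
Check: 3² + 9² = 9 + 81 = 90 ✓

90 = 3² + 9²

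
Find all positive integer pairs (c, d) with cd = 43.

The positive divisors of 43 are: 1, 43.
Each divisor d gives the pair (d, 43/d):
(1, 43), (43, 1)

(1, 43), (43, 1)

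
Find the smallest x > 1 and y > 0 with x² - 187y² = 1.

We seek the smallest positive integers (x, y) with x² - 187y² = 1, i.e., x² = 187y² + 1.
Try successive y values:
y = 1: x² = 187·1² + 1 = 188, not a perfect square
y = 2: x² = 187·2² + 1 = 749, not a perfect square
y = 3: x² = 187·3² + 1 = 1684, not a perfect square
... continuing the search (or via continued fractions) ...
y = 123: x² = 187·123² + 1 = 2829124, x = 1682 ✓

Verify: 1682² - 187·123² = 2829124 - 2829123 = 1 ✓

x = 1682, y = 123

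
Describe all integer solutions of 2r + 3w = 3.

Step 1: Compute gcd(2, 3) = 1.
Since 1 divides 3, solutions exist.

Step 2: Find a particular solution using extended Euclidean algorithm.
We get r₀ = -3, w₀ = 3.
Check: 2*-3 + 3*3 = 3 = 3 ✓

Step 3: Write the general solution.
r = -3 + (3/1)t = -3 + 3t
w = 3 - (2/1)t = 3 - 2t
for any integer t.

r = -3 + 3t, w = 3 - 2t for integer t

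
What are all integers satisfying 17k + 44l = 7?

Step 1: Compute gcd(17, 44) = 1.
Since 1 divides 7, solutions exist.

Step 2: Find a particular solution using extended Euclidean algorithm.
We get k₀ = 91, l₀ = -35.
Check: 17*91 + 44*-35 = 7 = 7 ✓

Step 3: Write the general solution.
k = 91 + (44/1)t = 91 + 44t
l = -35 - (17/1)t = -35 - 17t
for any integer t.

k = 91 + 44t, l = -35 - 17t for integer t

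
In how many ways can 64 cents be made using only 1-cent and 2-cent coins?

We need non-negative integers (x, y) with 1x + 2y = 64.
For each x from 0 to 64, check if (64 - 1x) is a non-negative multiple of 2.
Solutions (x, y): (0,32), (2,31), (4,30), (6,29), ...
Count: 33

33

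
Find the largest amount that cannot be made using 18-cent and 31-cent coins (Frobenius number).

For two coprime denominations a and b, the Frobenius number (largest value not representable as a non-negative combination) is ab - a - b.
Here gcd(18, 31) = 1, so they are coprime.
F(18, 31) = 18·31 - 18 - 31 = 558 - 49 = 509

509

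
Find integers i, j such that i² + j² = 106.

We need to find integers i, j > 0 such that i² + j² = 106.
Trying i = 5: j² = 106 - 5² = 106 - 25 = 81
j = 9
Check: 5² + 9² = 25 + 81 = 106 ✓

106 = 5² + 9²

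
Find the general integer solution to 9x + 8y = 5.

Step 1: Compute gcd(9, 8) = 1.
Since 1 divides 5, solutions exist.

Step 2: Find a particular solution using extended Euclidean algorithm.
We get x₀ = 5, y₀ = -5.
Check: 9*5 + 8*-5 = 5 = 5 ✓

Step 3: Write the general solution.
x = 5 + (8/1)t = 5 + 8t
y = -5 - (9/1)t = -5 - 9t
for any integer t.

x = 5 + 8t, y = -5 - 9t for integer t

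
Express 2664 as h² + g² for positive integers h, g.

We need to find integers h, g > 0 such that h² + g² = 2664.
Trying h = 30: g² = 2664 - 30² = 2664 - 900 = 1764
g = 42
Check: 30² + 42² = 900 + 1764 = 2664 ✓

2664 = 30² + 42²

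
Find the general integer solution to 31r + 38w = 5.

Step 1: Compute gcd(31, 38) = 1.
Since 1 divides 5, solutions exist.

Step 2: Find a particular solution using extended Euclidean algorithm.
We get r₀ = -55, w₀ = 45.
Check: 31*-55 + 38*45 = 5 = 5 ✓

Step 3: Write the general solution.
r = -55 + (38/1)t = -55 + 38t
w = 45 - (31/1)t = 45 - 31t
for any integer t.

r = -55 + 38t, w = 45 - 31t for integer t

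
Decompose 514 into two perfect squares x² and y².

We need to find integers x, y > 0 such that x² + y² = 514.
Trying x = 15: y² = 514 - 15² = 514 - 225 = 289
y = 17
Check: 15² + 17² = 225 + 289 = 514 ✓

514 = 15² + 17²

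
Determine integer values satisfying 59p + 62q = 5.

Step 1: Check solvability.
gcd(59, 62) = 1
Since 1 divides 5, solutions exist.

Step 2: Apply extended Euclidean algorithm to find gcd.
We find integers such that 59*x0 + 62*y0 = 1

Step 3: Scale the particular solution.
Multiply by 5/1 = 5:
p = -105, q = 100

Step 4: Verify.
59*(-105) + 62*(100) = 5 = 5 ✓

p = -105, q = 100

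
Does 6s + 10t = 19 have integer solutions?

Step 1: Compute gcd(6, 10).
gcd(6, 10) = 2

Step 2: Check divisibility.
Does 2 divide 19? 19 = 2 x 9 + 1, so no.

By the theorem on linear Diophantine equations, 6s + 10t = 19 has integer solutions if and only if gcd(6, 10) divides 19. Since 2 does not divide 19, no solutions exist.

No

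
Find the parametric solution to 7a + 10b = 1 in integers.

Step 1: Compute gcd(7, 10) = 1.
Since 1 divides 1, solutions exist.

Step 2: Find a particular solution using extended Euclidean algorithm.
We get a₀ = 3, b₀ = -2.
Check: 7*3 + 10*-2 = 1 = 1 ✓

Step 3: Write the general solution.
a = 3 + (10/1)t = 3 + 10t
b = -2 - (7/1)t = -2 - 7t
for any integer t.

a = 3 + 10t, b = -2 - 7t for integer t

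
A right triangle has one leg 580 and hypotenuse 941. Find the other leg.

a² = c² - b² = 885481 - 336400 = 549081
a = 741

741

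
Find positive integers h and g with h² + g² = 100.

We need to find integers h, g > 0 such that h² + g² = 100.
Trying h = 6: g² = 100 - 6² = 100 - 36 = 64
g = 8
Check: 6² + 8² = 36 + 64 = 100 ✓

100 = 6² + 8²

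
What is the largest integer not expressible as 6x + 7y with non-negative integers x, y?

For two coprime denominations a and b, the Frobenius number (largest value not representable as a non-negative combination) is ab - a - b.
Here gcd(6, 7) = 1, so they are coprime.
F(6, 7) = 6·7 - 6 - 7 = 42 - 13 = 29

29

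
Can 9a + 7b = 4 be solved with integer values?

Step 1: Compute gcd(9, 7).
gcd(9, 7) = 1

Step 2: Check divisibility.
Does 1 divide 4? 4 = 1 x 4, so yes.

By the theorem on linear Diophantine equations, 9a + 7b = 4 has integer solutions if and only if gcd(9, 7) divides 4. Since 1 | 4, solutions exist.

Yes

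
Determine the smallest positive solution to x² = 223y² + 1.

We seek the smallest positive integers (x, y) with x² - 223y² = 1, i.e., x² = 223y² + 1.
Try successive y values:
y = 1: x² = 223·1² + 1 = 224, not a perfect square
y = 2: x² = 223·2² + 1 = 893, not a perfect square
y = 3: x² = 223·3² + 1 = 2008, not a perfect square
... continuing the search (or via continued fractions) ...
y = 15: x² = 223·15² + 1 = 50176, x = 224 ✓

Verify: 224² - 223·15² = 50176 - 50175 = 1 ✓

x = 224, y = 15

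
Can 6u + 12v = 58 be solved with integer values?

Step 1: Compute gcd(6, 12).
gcd(6, 12) = 6

Step 2: Check divisibility.
Does 6 divide 58? 58 = 6 x 9 + 4, so no.

By the theorem on linear Diophantine equations, 6u + 12v = 58 has integer solutions if and only if gcd(6, 12) divides 58. Since 6 does not divide 58, no solutions exist.

No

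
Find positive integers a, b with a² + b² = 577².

We need a² + b² = 577² = 332929.
Trying: 575² + 48² = 330625 + 2304 = 332929 ✓

(575, 48, 577)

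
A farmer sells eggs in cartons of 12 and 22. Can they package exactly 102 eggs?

We need non-negative a, b with 12a + 22b = 102.
gcd(12, 22) = 2 divides 102.
Try a = 3: 22b = 102 - 36 = 66, so b = 3.
One way: 3 cartons of 12 and 3 cartons of 22.

Yes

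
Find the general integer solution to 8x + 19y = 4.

Step 1: Compute gcd(8, 19) = 1.
Since 1 divides 4, solutions exist.

Step 2: Find a particular solution using extended Euclidean algorithm.
We get x₀ = -28, y₀ = 12.
Check: 8*-28 + 19*12 = 4 = 4 ✓

Step 3: Write the general solution.
x = -28 + (19/1)t = -28 + 19t
y = 12 - (8/1)t = 12 - 8t
for any integer t.

x = -28 + 19t, y = 12 - 8t for integer t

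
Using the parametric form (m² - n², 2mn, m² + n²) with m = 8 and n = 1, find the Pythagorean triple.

a = m² - n² = 8² - 1² = 64 - 1 = 63
b = 2mn = 2·8·1 = 16
c = m² + n² = 64 + 1 = 65
Verify: 63² + 16² = 3969 + 256 = 4225 = 65² ✓

(63, 16, 65)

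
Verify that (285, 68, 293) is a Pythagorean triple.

Compute a² + b²:
285² + 68² = 81225 + 4624 = 85849
Compute c²:
293² = 85849
Since 85849 = 85849, it is a Pythagorean triple.

Yes, it is a Pythagorean triple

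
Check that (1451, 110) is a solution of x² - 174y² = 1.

Compute x² = 1451² = 2105401
Compute 174y² = 174·110² = 174·12100 = 2105400
x² - 174y² = 2105401 - 2105400 = 1
Since this equals 1, (1451, 110) is a solution.

Yes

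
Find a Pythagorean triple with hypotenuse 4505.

We need a² + b² = 4505² = 20295025.
Trying: 4495² + 300² = 20205025 + 90000 = 20295025 ✓

(4495, 300, 4505)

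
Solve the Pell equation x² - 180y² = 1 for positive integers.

We seek the smallest positive integers (x, y) with x² - 180y² = 1, i.e., x² = 180y² + 1.
Try successive y values:
y = 1: x² = 180·1² + 1 = 181, not a perfect square
y = 2: x² = 180·2² + 1 = 721, not a perfect square
y = 3: x² = 180·3² + 1 = 1621, not a perfect square
... continuing the search (or via continued fractions) ...
y = 12: x² = 180·12² + 1 = 25921, x = 161 ✓

Verify: 161² - 180·12² = 25921 - 25920 = 1 ✓

x = 161, y = 12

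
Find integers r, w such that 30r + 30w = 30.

Step 1: Check solvability.
gcd(30, 30) = 30
Since 30 divides 30, solutions exist.

Step 2: Apply extended Euclidean algorithm to find gcd.
We find integers such that 30*x0 + 30*y0 = 30

Step 3: Scale the particular solution.
Multiply by 30/30 = 1:
r = 0, w = 1

Step 4: Verify.
30*(0) + 30*(1) = 30 = 30 ✓

r = 0, w = 1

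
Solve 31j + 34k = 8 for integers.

Step 1: Check solvability.
gcd(31, 34) = 1
Since 1 divides 8, solutions exist.

Step 2: Apply extended Euclidean algorithm to find gcd.
We find integers such that 31*x0 + 34*y0 = 1

Step 3: Scale the particular solution.
Multiply by 8/1 = 8:
j = 88, k = -80

Step 4: Verify.
31*(88) + 34*(-80) = 8 = 8 ✓

j = 88, k = -80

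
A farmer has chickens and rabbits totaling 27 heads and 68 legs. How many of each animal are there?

Let c = chickens, r = rabbits.
Heads: c + r = 27
Legs: 2c + 4r = 68
From the first equation, c = 27 - r. Substitute:
2(27 - r) + 4r = 68
54 + 2r = 68
r = (68 - 54)/2 = 7
c = 27 - 7 = 20

Chickens: 20, Rabbits: 7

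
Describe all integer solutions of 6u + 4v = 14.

Step 1: Compute gcd(6, 4) = 2.
Since 2 divides 14, solutions exist.

Step 2: Find a particular solution using extended Euclidean algorithm.
We get u₀ = 7, v₀ = -7.
Check: 6*7 + 4*-7 = 14 = 14 ✓

Step 3: Write the general solution.
u = 7 + (4/2)t = 7 + 2t
v = -7 - (6/2)t = -7 - 3t
for any integer t.

u = 7 + 2t, v = -7 - 3t for integer t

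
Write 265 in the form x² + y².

We need to find integers x, y > 0 such that x² + y² = 265.
Trying x = 3: y² = 265 - 3² = 265 - 9 = 256
y = 16
Check: 3² + 16² = 9 + 256 = 265 ✓

265 = 3² + 16²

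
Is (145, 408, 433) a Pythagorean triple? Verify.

Compute a² + b² = 145² + 408² = 21025 + 166464 = 187489
Compute c² = 433² = 187489
Since 187489 = 187489, confirmed.

Yes, it is a Pythagorean triple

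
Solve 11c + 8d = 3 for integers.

Step 1: Check solvability.
gcd(11, 8) = 1
Since 1 divides 3, solutions exist.

Step 2: Apply extended Euclidean algorithm to find gcd.
We find integers such that 11*x0 + 8*y0 = 1

Step 3: Scale the particular solution.
Multiply by 3/1 = 3:
c = 9, d = -12

Step 4: Verify.
11*(9) + 8*(-12) = 3 = 3 ✓

c = 9, d = -12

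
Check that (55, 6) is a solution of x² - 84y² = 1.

Compute x² = 55² = 3025
Compute 84y² = 84·6² = 84·36 = 3024
x² - 84y² = 3025 - 3024 = 1
Since this equals 1, (55, 6) is a solution.

Yes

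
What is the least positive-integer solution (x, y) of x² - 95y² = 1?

We seek the smallest positive integers (x, y) with x² - 95y² = 1, i.e., x² = 95y² + 1.
Try successive y values:
y = 1: x² = 95·1² + 1 = 96, not a perfect square
y = 2: x² = 95·2² + 1 = 381, not a perfect square
y = 3: x² = 95·3² + 1 = 856, not a perfect square
... continuing the search (or via continued fractions) ...
y = 4: x² = 95·4² + 1 = 1521, x = 39 ✓

Verify: 39² - 95·4² = 1521 - 1520 = 1 ✓

x = 39, y = 4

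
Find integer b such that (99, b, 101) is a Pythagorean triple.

b² = c² - a² = 101² - 99² = 10201 - 9801 = 400
b = sqrt(400) = 20

20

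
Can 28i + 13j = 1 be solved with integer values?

Step 1: Compute gcd(28, 13).
gcd(28, 13) = 1

Step 2: Check divisibility.
Does 1 divide 1? 1 = 1 x 1, so yes.

By the theorem on linear Diophantine equations, 28i + 13j = 1 has integer solutions if and only if gcd(28, 13) divides 1. Since 1 | 1, solutions exist.

Yes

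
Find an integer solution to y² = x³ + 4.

Try small integer x values and check whether x³ + 4 is a perfect square.
x = 0: x³ + 4 = 0³ + 4 = 0 + 4 = 4
Is 4 a perfect square? 2² = 4 ✓
So (x, y) = (0, 2) is a solution.

x = 0, y = 2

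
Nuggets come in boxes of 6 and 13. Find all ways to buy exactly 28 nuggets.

We need non-negative integers (x, y) with 6x + 13y = 28.
For each x in 0..4, check if 28 - 6x is a non-negative multiple of 13.
No x yields an integer y ≥ 0.

No solution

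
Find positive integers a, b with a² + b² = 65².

We need a² + b² = 65² = 4225.
Trying: 25² + 60² = 625 + 3600 = 4225 ✓

(25, 60, 65)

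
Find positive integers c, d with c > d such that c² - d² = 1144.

Factor: c² - d² = (c+d)(c-d) = 1144.
We need two factors of 1144 with the same parity.
Use c+d = 572 and c-d = 2 (product 572·2 = 1144).
Adding: 2c = 574, so c = 287.
Subtracting: 2d = 570, so d = 285.
Check: 287² - 285² = 82369 - 81225 = 1144 ✓

c = 287, d = 285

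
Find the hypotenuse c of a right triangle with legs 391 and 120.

c² = a² + b² = 391² + 120² = 152881 + 14400 = 167281
c = 409

409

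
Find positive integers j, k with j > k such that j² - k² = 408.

Factor: j² - k² = (j+k)(j-k) = 408.
We need two factors of 408 with the same parity.
Use j+k = 204 and j-k = 2 (product 204·2 = 408).
Adding: 2j = 206, so j = 103.
Subtracting: 2k = 202, so k = 101.
Check: 103² - 101² = 10609 - 10201 = 408 ✓

j = 103, k = 101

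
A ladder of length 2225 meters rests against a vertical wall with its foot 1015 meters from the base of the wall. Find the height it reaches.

The ladder, wall, and ground form a right triangle with hypotenuse 2225 and one leg 1015.
By the Pythagorean theorem: h² = 2225² - 1015² = 4950625 - 1030225 = 3920400
h = √3920400 = 1980 meters

1980 meters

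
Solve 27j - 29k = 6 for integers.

Step 1: Check solvability.
gcd(27, 29) = 1
Since 1 divides 6, solutions exist.

Step 2: Apply extended Euclidean algorithm to find gcd.
We find integers such that 27*x0 + 29*y0 = 1

Step 3: Scale the particular solution.
Multiply by 6/1 = 6:
j = 84, k = 78

Step 4: Verify.
27*(84) - 29*(78) = 6 = 6 ✓

j = 84, k = 78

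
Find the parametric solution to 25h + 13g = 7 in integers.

Step 1: Compute gcd(25, 13) = 1.
Since 1 divides 7, solutions exist.

Step 2: Find a particular solution using extended Euclidean algorithm.
We get h₀ = -7, g₀ = 14.
Check: 25*-7 + 13*14 = 7 = 7 ✓

Step 3: Write the general solution.
h = -7 + (13/1)t = -7 + 13t
g = 14 - (25/1)t = 14 - 25t
for any integer t.

h = -7 + 13t, g = 14 - 25t for integer t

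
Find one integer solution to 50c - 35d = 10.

Step 1: Check solvability.
gcd(50, 35) = 5
Since 5 divides 10, solutions exist.

Step 2: Apply extended Euclidean algorithm to find gcd.
We find integers such that 50*x0 + 35*y0 = 5

Step 3: Scale the particular solution.
Multiply by 10/5 = 2:
c = -4, d = -6

Step 4: Verify.
50*(-4) - 35*(-6) = 10 = 10 ✓

c = -4, d = -6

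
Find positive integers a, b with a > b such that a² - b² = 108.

Factor: a² - b² = (a+b)(a-b) = 108.
We need two factors of 108 with the same parity.
Use a+b = 54 and a-b = 2 (product 54·2 = 108).
Adding: 2a = 56, so a = 28.
Subtracting: 2b = 52, so b = 26.
Check: 28² - 26² = 784 - 676 = 108 ✓

a = 28, b = 26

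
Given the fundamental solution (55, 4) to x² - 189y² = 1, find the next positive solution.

Solutions to x² - Dy² = 1 are generated by powers of (x₀ + y₀√D).
The next solution satisfies x₁ + y₁√189 = (x₀ + y₀√189)², giving:
x₁ = x₀² + 189y₀² = 55² + 189·4² = 3025 + 3024 = 6049
y₁ = 2x₀y₀ = 2·55·4 = 440

Verify: 6049² - 189·440² = 36590401 - 36590400 = 1 ✓

x = 6049, y = 440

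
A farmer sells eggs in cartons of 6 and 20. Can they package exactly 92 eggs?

We need non-negative a, b with 6a + 20b = 92.
gcd(6, 20) = 2 divides 92.
Try a = 2: 20b = 92 - 12 = 80, so b = 4.
One way: 2 cartons of 6 and 4 cartons of 20.

Yes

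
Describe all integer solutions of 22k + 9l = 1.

Step 1: Compute gcd(22, 9) = 1.
Since 1 divides 1, solutions exist.

Step 2: Find a particular solution using extended Euclidean algorithm.
We get k₀ = -2, l₀ = 5.
Check: 22*-2 + 9*5 = 1 = 1 ✓

Step 3: Write the general solution.
k = -2 + (9/1)t = -2 + 9t
l = 5 - (22/1)t = 5 - 22t
for any integer t.

k = -2 + 9t, l = 5 - 22t for integer t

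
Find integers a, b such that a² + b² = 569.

We need to find integers a, b > 0 such that a² + b² = 569.
Trying a = 13: b² = 569 - 13² = 569 - 169 = 400
b = 20
Check: 13² + 20² = 169 + 400 = 569 ✓

569 = 13² + 20²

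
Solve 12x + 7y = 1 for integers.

Step 1: Check solvability.
gcd(12, 7) = 1
Since 1 divides 1, solutions exist.

Step 2: Apply extended Euclidean algorithm to find gcd.
We find integers such that 12*x0 + 7*y0 = 1

Step 3: Scale the particular solution.
Multiply by 1/1 = 1:
x = 3, y = -5

Step 4: Verify.
12*(3) + 7*(-5) = 1 = 1 ✓

x = 3, y = -5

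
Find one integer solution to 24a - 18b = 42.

Step 1: Check solvability.
gcd(24, 18) = 6
Since 6 divides 42, solutions exist.

Step 2: Apply extended Euclidean algorithm to find gcd.
We find integers such that 24*x0 + 18*y0 = 6

Step 3: Scale the particular solution.
Multiply by 42/6 = 7:
a = 7, b = 7

Step 4: Verify.
24*(7) - 18*(7) = 42 = 42 ✓

a = 7, b = 7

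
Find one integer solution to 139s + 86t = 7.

Step 1: Check solvability.
gcd(139, 86) = 1
Since 1 divides 7, solutions exist.

Step 2: Apply extended Euclidean algorithm to find gcd.
We find integers such that 139*x0 + 86*y0 = 1

Step 3: Scale the particular solution.
Multiply by 7/1 = 7:
s = 91, t = -147

Step 4: Verify.
139*(91) + 86*(-147) = 7 = 7 ✓

s = 91, t = -147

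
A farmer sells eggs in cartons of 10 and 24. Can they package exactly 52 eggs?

We need non-negative a, b with 10a + 24b = 52.
gcd(10, 24) = 2 divides 52, but no a in [0, 5] gives non-negative b.

No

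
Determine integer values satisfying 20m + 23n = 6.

Step 1: Check solvability.
gcd(20, 23) = 1
Since 1 divides 6, solutions exist.

Step 2: Apply extended Euclidean algorithm to find gcd.
We find integers such that 20*x0 + 23*y0 = 1

Step 3: Scale the particular solution.
Multiply by 6/1 = 6:
m = -48, n = 42

Step 4: Verify.
20*(-48) + 23*(42) = 6 = 6 ✓

m = -48, n = 42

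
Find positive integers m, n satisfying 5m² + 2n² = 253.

Try small values of m and check whether (253 - 5m²)/2 is a perfect square.
m = 5: 5·5² = 125, so 2n² = 253 - 125 = 128, giving n² = 64, n = 8.
Check: 5·5² + 2·8² = 125 + 128 = 253 ✓

m = 5, n = 8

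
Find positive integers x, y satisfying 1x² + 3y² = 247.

Try small values of x and check whether (247 - 1x²)/3 is a perfect square.
x = 2: 1·2² = 4, so 3y² = 247 - 4 = 243, giving y² = 81, y = 9.
Check: 1·2² + 3·9² = 4 + 243 = 247 ✓

x = 2, y = 9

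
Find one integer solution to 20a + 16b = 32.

Step 1: Check solvability.
gcd(20, 16) = 4
Since 4 divides 32, solutions exist.

Step 2: Apply extended Euclidean algorithm to find gcd.
We find integers such that 20*x0 + 16*y0 = 4

Step 3: Scale the particular solution.
Multiply by 32/4 = 8:
a = 8, b = -8

Step 4: Verify.
20*(8) + 16*(-8) = 32 = 32 ✓

a = 8, b = -8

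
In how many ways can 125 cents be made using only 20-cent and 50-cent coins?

We need non-negative integers (x, y) with 20x + 50y = 125.
For each x from 0 to 6, check if (125 - 20x) is a non-negative multiple of 50.
Solutions (x, y): none
Count: 0

0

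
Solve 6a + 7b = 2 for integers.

Step 1: Check solvability.
gcd(6, 7) = 1
Since 1 divides 2, solutions exist.

Step 2: Apply extended Euclidean algorithm to find gcd.
We find integers such that 6*x0 + 7*y0 = 1

Step 3: Scale the particular solution.
Multiply by 2/1 = 2:
a = -2, b = 2

Step 4: Verify.
6*(-2) + 7*(2) = 2 = 2 ✓

a = -2, b = 2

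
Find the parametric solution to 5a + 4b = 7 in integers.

Step 1: Compute gcd(5, 4) = 1.
Since 1 divides 7, solutions exist.

Step 2: Find a particular solution using extended Euclidean algorithm.
We get a₀ = 7, b₀ = -7.
Check: 5*7 + 4*-7 = 7 = 7 ✓

Step 3: Write the general solution.
a = 7 + (4/1)t = 7 + 4t
b = -7 - (5/1)t = -7 - 5t
for any integer t.

a = 7 + 4t, b = -7 - 5t for integer t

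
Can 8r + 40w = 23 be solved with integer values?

Step 1: Compute gcd(8, 40).
gcd(8, 40) = 8

Step 2: Check divisibility.
Does 8 divide 23? 23 = 8 x 2 + 7, so no.

By the theorem on linear Diophantine equations, 8r + 40w = 23 has integer solutions if and only if gcd(8, 40) divides 23. Since 8 does not divide 23, no solutions exist.

No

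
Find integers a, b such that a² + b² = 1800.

We need to find integers a, b > 0 such that a² + b² = 1800.
Trying a = 6: b² = 1800 - 6² = 1800 - 36 = 1764
b = 42
Check: 6² + 42² = 36 + 1764 = 1800 ✓

1800 = 6² + 42²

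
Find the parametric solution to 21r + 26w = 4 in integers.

Step 1: Compute gcd(21, 26) = 1.
Since 1 divides 4, solutions exist.

Step 2: Find a particular solution using extended Euclidean algorithm.
We get r₀ = 20, w₀ = -16.
Check: 21*20 + 26*-16 = 4 = 4 ✓

Step 3: Write the general solution.
r = 20 + (26/1)t = 20 + 26t
w = -16 - (21/1)t = -16 - 21t
for any integer t.

r = 20 + 26t, w = -16 - 21t for integer t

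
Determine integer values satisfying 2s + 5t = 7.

Step 1: Check solvability.
gcd(2, 5) = 1
Since 1 divides 7, solutions exist.

Step 2: Apply extended Euclidean algorithm to find gcd.
We find integers such that 2*x0 + 5*y0 = 1

Step 3: Scale the particular solution.
Multiply by 7/1 = 7:
s = -14, t = 7

Step 4: Verify.
2*(-14) + 5*(7) = 7 = 7 ✓

s = -14, t = 7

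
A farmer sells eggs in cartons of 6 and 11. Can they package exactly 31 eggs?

We need non-negative a, b with 6a + 11b = 31.
gcd(6, 11) = 1 divides 31, but no a in [0, 5] gives non-negative b.

No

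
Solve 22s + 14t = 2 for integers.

Step 1: Check solvability.
gcd(22, 14) = 2
Since 2 divides 2, solutions exist.

Step 2: Apply extended Euclidean algorithm to find gcd.
We find integers such that 22*x0 + 14*y0 = 2

Step 3: Scale the particular solution.
Multiply by 2/2 = 1:
s = 2, t = -3

Step 4: Verify.
22*(2) + 14*(-3) = 2 = 2 ✓

s = 2, t = -3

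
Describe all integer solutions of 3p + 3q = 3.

Step 1: Compute gcd(3, 3) = 3.
Since 3 divides 3, solutions exist.

Step 2: Find a particular solution using extended Euclidean algorithm.
We get p₀ = 0, q₀ = 1.
Check: 3*0 + 3*1 = 3 = 3 ✓

Step 3: Write the general solution.
p = 0 + (3/3)t = 0 + 1t
q = 1 - (3/3)t = 1 - 1t
for any integer t.

p = 0 + 1t, q = 1 - 1t for integer t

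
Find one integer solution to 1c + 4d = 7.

Step 1: Check solvability.
gcd(1, 4) = 1
Since 1 divides 7, solutions exist.

Step 2: Apply extended Euclidean algorithm to find gcd.
We find integers such that 1*x0 + 4*y0 = 1

Step 3: Scale the particular solution.
Multiply by 7/1 = 7:
c = 7, d = 0

Step 4: Verify.
1*(7) + 4*(0) = 7 = 7 ✓

c = 7, d = 0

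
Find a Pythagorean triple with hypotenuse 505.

We need a² + b² = 505² = 255025.
Trying: 377² + 336² = 142129 + 112896 = 255025 ✓

(377, 336, 505)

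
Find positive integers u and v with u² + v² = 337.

We need to find integers u, v > 0 such that u² + v² = 337.
Trying u = 9: v² = 337 - 9² = 337 - 81 = 256
v = 16
Check: 9² + 16² = 81 + 256 = 337 ✓

337 = 9² + 16²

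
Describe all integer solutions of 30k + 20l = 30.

Step 1: Compute gcd(30, 20) = 10.
Since 10 divides 30, solutions exist.

Step 2: Find a particular solution using extended Euclidean algorithm.
We get k₀ = 3, l₀ = -3.
Check: 30*3 + 20*-3 = 30 = 30 ✓

Step 3: Write the general solution.
k = 3 + (20/10)t = 3 + 2t
l = -3 - (30/10)t = -3 - 3t
for any integer t.

k = 3 + 2t, l = -3 - 3t for integer t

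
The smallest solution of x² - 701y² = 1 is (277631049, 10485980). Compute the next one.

Solutions to x² - Dy² = 1 are generated by powers of (x₀ + y₀√D).
The next solution satisfies x₁ + y₁√701 = (x₀ + y₀√701)², giving:
x₁ = x₀² + 701y₀² = 277631049² + 701·10485980² = 77078999368840401 + 77078999368840400 = 154157998737680801
y₁ = 2x₀y₀ = 2·277631049·10485980 = 5822467254386040

Verify: 154157998737680801² - 701·5822467254386040² = 23764688574806795434565760164001601 - 23764688574806795434565760164001600 = 1 ✓

x = 154157998737680801, y = 5822467254386040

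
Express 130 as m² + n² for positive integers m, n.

We need to find integers m, n > 0 such that m² + n² = 130.
Trying m = 3: n² = 130 - 3² = 130 - 9 = 121
n = 11
Check: 3² + 11² = 9 + 121 = 130 ✓

130 = 3² + 11²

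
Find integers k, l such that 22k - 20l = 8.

Step 1: Check solvability.
gcd(22, 20) = 2
Since 2 divides 8, solutions exist.

Step 2: Apply extended Euclidean algorithm to find gcd.
We find integers such that 22*x0 + 20*y0 = 2

Step 3: Scale the particular solution.
Multiply by 8/2 = 4:
k = 4, l = 4

Step 4: Verify.
22*(4) - 20*(4) = 8 = 8 ✓

k = 4, l = 4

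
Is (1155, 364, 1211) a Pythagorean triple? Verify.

Compute a² + b² = 1155² + 364² = 1334025 + 132496 = 1466521
Compute c² = 1211² = 1466521
Since 1466521 = 1466521, confirmed.

Yes, it is a Pythagorean triple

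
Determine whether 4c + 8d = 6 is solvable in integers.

Step 1: Compute gcd(4, 8).
gcd(4, 8) = 4

Step 2: Check divisibility.
Does 4 divide 6? 6 = 4 x 1 + 2, so no.

By the theorem on linear Diophantine equations, 4c + 8d = 6 has integer solutions if and only if gcd(4, 8) divides 6. Since 4 does not divide 6, no solutions exist.

No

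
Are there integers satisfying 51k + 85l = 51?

Step 1: Compute gcd(51, 85).
gcd(51, 85) = 17

Step 2: Check divisibility.
Does 17 divide 51? 51 = 17 x 3, so yes.

By the theorem on linear Diophantine equations, 51k + 85l = 51 has integer solutions if and only if gcd(51, 85) divides 51. Since 17 | 51, solutions exist.

Yes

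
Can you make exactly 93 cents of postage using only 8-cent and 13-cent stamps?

We need non-negative x, y with 8x + 13y = 93.
gcd(8, 13) = 1 divides 93, so integer solutions exist.
Search for a non-negative one: x = 10 gives 13y = 93 - 80 = 13, so y = 1.
Check: 8·10 + 13·1 = 93 ✓

Yes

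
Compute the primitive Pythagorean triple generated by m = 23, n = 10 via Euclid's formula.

a = m² - n² = 529 - 100 = 429
b = 2mn = 2·23·10 = 460
c = m² + n² = 529 + 100 = 629
Verify: 429² + 460² = 184041 + 211600 = 395641 = 629² ✓

(429, 460, 629)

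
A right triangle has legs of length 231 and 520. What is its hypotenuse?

c² = a² + b² = 231² + 520² = 53361 + 270400 = 323761
c = 569

569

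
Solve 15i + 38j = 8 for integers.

Step 1: Check solvability.
gcd(15, 38) = 1
Since 1 divides 8, solutions exist.

Step 2: Apply extended Euclidean algorithm to find gcd.
We find integers such that 15*x0 + 38*y0 = 1

Step 3: Scale the particular solution.
Multiply by 8/1 = 8:
i = -40, j = 16

Step 4: Verify.
15*(-40) + 38*(16) = 8 = 8 ✓

i = -40, j = 16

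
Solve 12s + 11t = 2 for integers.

Step 1: Check solvability.
gcd(12, 11) = 1
Since 1 divides 2, solutions exist.

Step 2: Apply extended Euclidean algorithm to find gcd.
We find integers such that 12*x0 + 11*y0 = 1

Step 3: Scale the particular solution.
Multiply by 2/1 = 2:
s = 2, t = -2

Step 4: Verify.
12*(2) + 11*(-2) = 2 = 2 ✓

s = 2, t = -2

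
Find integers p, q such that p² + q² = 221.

We need to find integers p, q > 0 such that p² + q² = 221.
Trying p = 5: q² = 221 - 5² = 221 - 25 = 196
q = 14
Check: 5² + 14² = 25 + 196 = 221 ✓

221 = 5² + 14²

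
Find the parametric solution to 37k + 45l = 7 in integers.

Step 1: Compute gcd(37, 45) = 1.
Since 1 divides 7, solutions exist.

Step 2: Find a particular solution using extended Euclidean algorithm.
We get k₀ = -119, l₀ = 98.
Check: 37*-119 + 45*98 = 7 = 7 ✓

Step 3: Write the general solution.
k = -119 + (45/1)t = -119 + 45t
l = 98 - (37/1)t = 98 - 37t
for any integer t.

k = -119 + 45t, l = 98 - 37t for integer t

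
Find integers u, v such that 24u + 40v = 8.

Step 1: Check solvability.
gcd(24, 40) = 8
Since 8 divides 8, solutions exist.

Step 2: Apply extended Euclidean algorithm to find gcd.
We find integers such that 24*x0 + 40*y0 = 8

Step 3: Scale the particular solution.
Multiply by 8/8 = 1:
u = 2, v = -1

Step 4: Verify.
24*(2) + 40*(-1) = 8 = 8 ✓

u = 2, v = -1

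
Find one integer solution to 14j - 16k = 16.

Step 1: Check solvability.
gcd(14, 16) = 2
Since 2 divides 16, solutions exist.

Step 2: Apply extended Euclidean algorithm to find gcd.
We find integers such that 14*x0 + 16*y0 = 2

Step 3: Scale the particular solution.
Multiply by 16/2 = 8:
j = -8, k = -8

Step 4: Verify.
14*(-8) - 16*(-8) = 16 = 16 ✓

j = -8, k = -8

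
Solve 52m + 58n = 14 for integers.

Step 1: Check solvability.
gcd(52, 58) = 2
Since 2 divides 14, solutions exist.

Step 2: Apply extended Euclidean algorithm to find gcd.
We find integers such that 52*x0 + 58*y0 = 2

Step 3: Scale the particular solution.
Multiply by 14/2 = 7:
m = -70, n = 63

Step 4: Verify.
52*(-70) + 58*(63) = 14 = 14 ✓

m = -70, n = 63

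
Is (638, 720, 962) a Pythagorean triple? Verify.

Compute a² + b² = 638² + 720² = 407044 + 518400 = 925444
Compute c² = 962² = 925444
Since 925444 = 925444, confirmed.

Yes, it is a Pythagorean triple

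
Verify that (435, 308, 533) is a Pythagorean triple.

Compute a² + b²:
435² + 308² = 189225 + 94864 = 284089
Compute c²:
533² = 284089
Since 284089 = 284089, it is a Pythagorean triple.

Yes, it is a Pythagorean triple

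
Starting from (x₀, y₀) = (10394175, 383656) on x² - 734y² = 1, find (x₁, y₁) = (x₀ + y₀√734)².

Solutions to x² - Dy² = 1 are generated by powers of (x₀ + y₀√D).
The next solution satisfies x₁ + y₁√734 = (x₀ + y₀√734)², giving:
x₁ = x₀² + 734y₀² = 10394175² + 734·383656² = 108038873930625 + 108038873930624 = 216077747861249
y₁ = 2x₀y₀ = 2·10394175·383656 = 7975575207600

Verify: 216077747861249² - 734·7975575207600² = 46689593120789496793755840001 - 46689593120789496793755840000 = 1 ✓

x = 216077747861249, y = 7975575207600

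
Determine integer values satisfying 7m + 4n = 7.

Step 1: Check solvability.
gcd(7, 4) = 1
Since 1 divides 7, solutions exist.

Step 2: Apply extended Euclidean algorithm to find gcd.
We find integers such that 7*x0 + 4*y0 = 1

Step 3: Scale the particular solution.
Multiply by 7/1 = 7:
m = -7, n = 14

Step 4: Verify.
7*(-7) + 4*(14) = 7 = 7 ✓

m = -7, n = 14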